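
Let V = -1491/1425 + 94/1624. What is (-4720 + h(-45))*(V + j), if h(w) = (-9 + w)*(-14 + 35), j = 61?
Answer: -67749691347/192850 ≈ -3.5131e+5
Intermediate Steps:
h(w) = -189 + 21*w (h(w) = (-9 + w)*21 = -189 + 21*w)
V = -381239/385700 (V = -1491*1/1425 + 94*(1/1624) = -497/475 + 47/812 = -381239/385700 ≈ -0.98843)
(-4720 + h(-45))*(V + j) = (-4720 + (-189 + 21*(-45)))*(-381239/385700 + 61) = (-4720 + (-189 - 945))*(23146461/385700) = (-4720 - 1134)*(23146461/385700) = -5854*23146461/385700 = -67749691347/192850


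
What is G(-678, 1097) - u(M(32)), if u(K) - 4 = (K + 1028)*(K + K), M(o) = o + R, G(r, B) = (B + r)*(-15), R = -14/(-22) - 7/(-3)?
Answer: -87808745/1089 ≈ -80633.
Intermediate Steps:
R = 98/33 (R = -14*(-1/22) - 7*(-⅓) = 7/11 + 7/3 = 98/33 ≈ 2.9697)
G(r, B) = -15*B - 15*r
M(o) = 98/33 + o (M(o) = o + 98/33 = 98/33 + o)
u(K) = 4 + 2*K*(1028 + K) (u(K) = 4 + (K + 1028)*(K + K) = 4 + (1028 + K)*(2*K) = 4 + 2*K*(1028 + K))
G(-678, 1097) - u(M(32)) = (-15*1097 - 15*(-678)) - (4 + 2*(98/33 + 32)² + 2056*(98/33 + 32)) = (-16455 + 10170) - (4 + 2*(1154/33)² + 2056*(1154/33)) = -6285 - (4 + 2*(1331716/1089) + 2372624/33) = -6285 - (4 + 2663432/1089 + 2372624/33) = -6285 - 1*80964380/1089 = -6285 - 80964380/1089 = -87808745/1089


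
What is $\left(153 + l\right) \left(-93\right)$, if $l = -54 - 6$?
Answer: $-8649$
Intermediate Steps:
$l = -60$ ($l = -54 - 6 = -60$)
$\left(153 + l\right) \left(-93\right) = \left(153 - 60\right) \left(-93\right) = 93 \left(-93\right) = -8649$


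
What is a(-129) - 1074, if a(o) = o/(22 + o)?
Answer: -114789/107 ≈ -1072.8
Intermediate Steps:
a(-129) - 1074 = -129/(22 - 129) - 1074 = -129/(-107) - 1074 = -129*(-1/107) - 1074 = 129/107 - 1074 = -114789/107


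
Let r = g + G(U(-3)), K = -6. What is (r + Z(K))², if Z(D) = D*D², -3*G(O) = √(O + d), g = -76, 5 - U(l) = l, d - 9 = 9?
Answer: (876 + √26)²/9 ≈ 86260.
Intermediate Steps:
d = 18 (d = 9 + 9 = 18)
U(l) = 5 - l
G(O) = -√(18 + O)/3 (G(O) = -√(O + 18)/3 = -√(18 + O)/3)
Z(D) = D³
r = -76 - √26/3 (r = -76 - √(18 + (5 - 1*(-3)))/3 = -76 - √(18 + (5 + 3))/3 = -76 - √(18 + 8)/3 = -76 - √26/3 ≈ -77.700)
(r + Z(K))² = ((-76 - √26/3) + (-6)³)² = ((-76 - √26/3) - 216)² = (-292 - √26/3)²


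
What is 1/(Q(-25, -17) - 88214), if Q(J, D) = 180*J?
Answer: -1/92714 ≈ -1.0786e-5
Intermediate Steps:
1/(Q(-25, -17) - 88214) = 1/(180*(-25) - 88214) = 1/(-4500 - 88214) = 1/(-92714) = -1/92714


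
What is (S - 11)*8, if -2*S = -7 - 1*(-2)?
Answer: -68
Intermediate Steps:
S = 5/2 (S = -(-7 - 1*(-2))/2 = -(-7 + 2)/2 = -½*(-5) = 5/2 ≈ 2.5000)
(S - 11)*8 = (5/2 - 11)*8 = -17/2*8 = -68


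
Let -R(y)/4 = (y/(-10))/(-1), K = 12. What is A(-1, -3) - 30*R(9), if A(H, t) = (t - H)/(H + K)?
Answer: 1186/11 ≈ 107.82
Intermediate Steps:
R(y) = -2*y/5 (R(y) = -4*y/(-10)/(-1) = -4*y*(-1/10)*(-1) = -4*(-y/10)*(-1) = -2*y/5)
A(H, t) = (t - H)/(12 + H) (A(H, t) = (t - H)/(H + 12) = (t - H)/(12 + H))
A(-1, -3) - 30*R(9) = (-3 - 1*(-1))/(12 - 1) - (-12)*9 = (-3 + 1)/11 - 30*(-18/5) = (1/11)*(-2) + 108 = -2/11 + 108 = 1186/11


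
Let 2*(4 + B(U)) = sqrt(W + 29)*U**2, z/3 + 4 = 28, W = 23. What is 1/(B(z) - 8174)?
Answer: 1363/47080074 + 144*sqrt(13)/7846679 ≈ 9.5119e-5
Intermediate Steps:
z = 72 (z = -12 + 3*28 = -12 + 84 = 72)
B(U) = -4 + sqrt(13)*U**2 (B(U) = -4 + (sqrt(23 + 29)*U**2)/2 = -4 + (sqrt(52)*U**2)/2 = -4 + ((2*sqrt(13))*U**2)/2 = -4 + (2*sqrt(13)*U**2)/2 = -4 + sqrt(13)*U**2)
1/(B(z) - 8174) = 1/((-4 + sqrt(13)*72**2) - 8174) = 1/((-4 + sqrt(13)*5184) - 8174) = 1/((-4 + 5184*sqrt(13)) - 8174) = 1/(-8178 + 5184*sqrt(13))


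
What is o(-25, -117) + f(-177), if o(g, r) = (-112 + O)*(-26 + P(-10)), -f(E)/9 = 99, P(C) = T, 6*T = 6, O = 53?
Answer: 584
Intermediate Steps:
T = 1 (T = (⅙)*6 = 1)
P(C) = 1
f(E) = -891 (f(E) = -9*99 = -891)
o(g, r) = 1475 (o(g, r) = (-112 + 53)*(-26 + 1) = -59*(-25) = 1475)
o(-25, -117) + f(-177) = 1475 - 891 = 584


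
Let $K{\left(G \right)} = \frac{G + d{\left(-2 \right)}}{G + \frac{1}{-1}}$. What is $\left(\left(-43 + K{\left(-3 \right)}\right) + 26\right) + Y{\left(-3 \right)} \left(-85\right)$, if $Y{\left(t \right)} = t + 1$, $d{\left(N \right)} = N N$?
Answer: $\frac{611}{4} \approx 152.75$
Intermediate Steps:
$d{\left(N \right)} = N^{2}$
$Y{\left(t \right)} = 1 + t$
$K{\left(G \right)} = \frac{4 + G}{-1 + G}$ ($K{\left(G \right)} = \frac{G + \left(-2\right)^{2}}{G + \frac{1}{-1}} = \frac{G + 4}{G - 1} = \frac{4 + G}{-1 + G}$)
$\left(\left(-43 + K{\left(-3 \right)}\right) + 26\right) + Y{\left(-3 \right)} \left(-85\right) = \left(\left(-43 + \frac{4 - 3}{-1 - 3}\right) + 26\right) + \left(1 - 3\right) \left(-85\right) = \left(\left(-43 + \frac{1}{-4} \cdot 1\right) + 26\right) - -170 = \left(\left(-43 - \frac{1}{4}\right) + 26\right) + 170 = \left(- \frac{173}{4} + 26\right) + 170 = - \frac{69}{4} + 170 = \frac{611}{4}$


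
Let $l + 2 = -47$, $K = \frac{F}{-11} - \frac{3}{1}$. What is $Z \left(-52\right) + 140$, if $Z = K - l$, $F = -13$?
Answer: $- \frac{25448}{11} \approx -2313.5$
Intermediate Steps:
$K = - \frac{20}{11}$ ($K = - \frac{13}{-11} - \frac{3}{1} = \left(-13\right) \left(- \frac{1}{11}\right) - 3 = \frac{13}{11} - 3 = - \frac{20}{11} \approx -1.8182$)
$l = -49$ ($l = -2 - 47 = -49$)
$Z = \frac{519}{11}$ ($Z = - \frac{20}{11} - -49 = - \frac{20}{11} + 49 = \frac{519}{11} \approx 47.182$)
$Z \left(-52\right) + 140 = \frac{519}{11} \left(-52\right) + 140 = - \frac{26988}{11} + 140 = - \frac{25448}{11}$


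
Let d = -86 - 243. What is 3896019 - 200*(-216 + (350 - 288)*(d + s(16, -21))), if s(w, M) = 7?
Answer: 7932019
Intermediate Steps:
d = -329
3896019 - 200*(-216 + (350 - 288)*(d + s(16, -21))) = 3896019 - 200*(-216 + (350 - 288)*(-329 + 7)) = 3896019 - 200*(-216 + 62*(-322)) = 3896019 - 200*(-216 - 19964) = 3896019 - 200*(-20180) = 3896019 - 1*(-4036000) = 3896019 + 4036000 = 7932019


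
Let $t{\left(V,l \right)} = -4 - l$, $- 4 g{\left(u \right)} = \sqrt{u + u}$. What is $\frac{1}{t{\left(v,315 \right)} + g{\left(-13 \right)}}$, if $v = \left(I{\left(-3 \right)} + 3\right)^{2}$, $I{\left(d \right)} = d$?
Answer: $- \frac{2552}{814101} + \frac{2 i \sqrt{26}}{814101} \approx -0.0031347 + 1.2527 \cdot 10^{-5} i$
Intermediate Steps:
$g{\left(u \right)} = - \frac{\sqrt{2} \sqrt{u}}{4}$ ($g{\left(u \right)} = - \frac{\sqrt{u + u}}{4} = - \frac{\sqrt{2 u}}{4} = - \frac{\sqrt{2} \sqrt{u}}{4}$)
$v = 0$ ($v = \left(-3 + 3\right)^{2} = 0^{2} = 0$)
$\frac{1}{t{\left(v,315 \right)} + g{\left(-13 \right)}} = \frac{1}{\left(-4 - 315\right) - \frac{\sqrt{2} \sqrt{-13}}{4}} = \frac{1}{\left(-4 - 315\right) - \frac{\sqrt{2} i \sqrt{13}}{4}} = \frac{1}{-319 - \frac{i \sqrt{26}}{4}}$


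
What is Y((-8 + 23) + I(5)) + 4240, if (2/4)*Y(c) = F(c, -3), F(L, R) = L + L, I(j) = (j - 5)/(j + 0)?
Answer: 4300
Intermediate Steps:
I(j) = (-5 + j)/j
F(L, R) = 2*L
Y(c) = 4*c (Y(c) = 2*(2*c) = 4*c)
Y((-8 + 23) + I(5)) + 4240 = 4*((-8 + 23) + (-5 + 5)/5) + 4240 = 4*(15 + (⅕)*0) + 4240 = 4*(15 + 0) + 4240 = 4*15 + 4240 = 60 + 4240 = 4300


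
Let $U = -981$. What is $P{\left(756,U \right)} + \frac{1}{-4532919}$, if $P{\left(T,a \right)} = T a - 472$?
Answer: $- \frac{3363915453253}{4532919} \approx -7.4211 \cdot 10^{5}$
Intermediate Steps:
$P{\left(T,a \right)} = -472 + T a$
$P{\left(756,U \right)} + \frac{1}{-4532919} = \left(-472 + 756 \left(-981\right)\right) + \frac{1}{-4532919} = \left(-472 - 741636\right) - \frac{1}{4532919} = -742108 - \frac{1}{4532919} = - \frac{3363915453253}{4532919}$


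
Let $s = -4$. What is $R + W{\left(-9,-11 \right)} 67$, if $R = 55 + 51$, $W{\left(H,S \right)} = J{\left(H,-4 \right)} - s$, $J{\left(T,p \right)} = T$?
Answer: $-229$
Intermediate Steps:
$W{\left(H,S \right)} = 4 + H$ ($W{\left(H,S \right)} = H - -4 = H + 4 = 4 + H$)
$R = 106$
$R + W{\left(-9,-11 \right)} 67 = 106 + \left(4 - 9\right) 67 = 106 - 335 = -229$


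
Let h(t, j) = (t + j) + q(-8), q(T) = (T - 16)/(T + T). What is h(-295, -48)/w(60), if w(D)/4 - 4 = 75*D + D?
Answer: -683/36512 ≈ -0.018706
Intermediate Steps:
w(D) = 16 + 304*D (w(D) = 16 + 4*(75*D + D) = 16 + 4*(76*D) = 16 + 304*D)
q(T) = (-16 + T)/(2*T) (q(T) = (-16 + T)/((2*T)) = (-16 + T)*(1/(2*T)) = (-16 + T)/(2*T))
h(t, j) = 3/2 + j + t (h(t, j) = (t + j) + (1/2)*(-16 - 8)/(-8) = (j + t) + (1/2)*(-1/8)*(-24) = (j + t) + 3/2 = 3/2 + j + t)
h(-295, -48)/w(60) = (3/2 - 48 - 295)/(16 + 304*60) = -683/(2*(16 + 18240)) = -683/2/18256 = -683/2*1/18256 = -683/36512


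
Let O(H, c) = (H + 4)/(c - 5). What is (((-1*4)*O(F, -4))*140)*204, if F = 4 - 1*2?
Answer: 76160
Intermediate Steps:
F = 2 (F = 4 - 2 = 2)
O(H, c) = (4 + H)/(-5 + c)
(((-1*4)*O(F, -4))*140)*204 = (((-1*4)*((4 + 2)/(-5 - 4)))*140)*204 = (-4*6/(-9)*140)*204 = (-(-4)*6/9*140)*204 = (-4*(-2/3)*140)*204 = ((8/3)*140)*204 = (1120/3)*204 = 76160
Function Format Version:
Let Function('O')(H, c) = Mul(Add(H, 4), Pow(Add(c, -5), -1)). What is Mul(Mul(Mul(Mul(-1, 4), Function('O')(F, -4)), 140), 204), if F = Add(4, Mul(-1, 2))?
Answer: 76160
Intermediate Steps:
F = 2 (F = Add(4, -2) = 2)
Function('O')(H, c) = Mul(Pow(Add(-5, c), -1), Add(4, H)) (Function('O')(H, c) = Mul(Add(4, H), Pow(Add(-5, c), -1)) = Mul(Pow(Add(-5, c), -1), Add(4, H)))
Mul(Mul(Mul(Mul(-1, 4), Function('O')(F, -4)), 140), 204) = Mul(Mul(Mul(Mul(-1, 4), Mul(Pow(Add(-5, -4), -1), Add(4, 2))), 140), 204) = Mul(Mul(Mul(-4, Mul(Pow(-9, -1), 6)), 140), 204) = Mul(Mul(Mul(-4, Mul(Rational(-1, 9), 6)), 140), 204) = Mul(Mul(Mul(-4, Rational(-2, 3)), 140), 204) = Mul(Mul(Rational(8, 3), 140), 204) = Mul(Rational(1120, 3), 204) = 76160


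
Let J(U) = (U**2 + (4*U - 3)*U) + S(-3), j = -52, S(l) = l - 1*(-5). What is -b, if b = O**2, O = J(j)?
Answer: -187087684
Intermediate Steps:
S(l) = 5 + l (S(l) = l + 5 = 5 + l)
J(U) = 2 + U**2 + U*(-3 + 4*U) (J(U) = (U**2 + (4*U - 3)*U) + (5 - 3) = (U**2 + (-3 + 4*U)*U) + 2 = (U**2 + U*(-3 + 4*U)) + 2 = 2 + U**2 + U*(-3 + 4*U))
O = 13678 (O = 2 - 3*(-52) + 5*(-52)**2 = 2 + 156 + 5*2704 = 2 + 156 + 13520 = 13678)
b = 187087684 (b = 13678**2 = 187087684)
-b = -1*187087684 = -187087684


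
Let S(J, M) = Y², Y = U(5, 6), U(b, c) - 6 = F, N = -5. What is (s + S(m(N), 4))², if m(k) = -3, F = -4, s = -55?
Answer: 2601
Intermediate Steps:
U(b, c) = 2 (U(b, c) = 6 - 4 = 2)
Y = 2
S(J, M) = 4 (S(J, M) = 2² = 4)
(s + S(m(N), 4))² = (-55 + 4)² = (-51)² = 2601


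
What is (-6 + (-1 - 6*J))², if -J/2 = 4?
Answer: 1681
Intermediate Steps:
J = -8 (J = -2*4 = -8)
(-6 + (-1 - 6*J))² = (-6 + (-1 - 6*(-8)))² = (-6 + (-1 + 48))² = (-6 + 47)² = 41² = 1681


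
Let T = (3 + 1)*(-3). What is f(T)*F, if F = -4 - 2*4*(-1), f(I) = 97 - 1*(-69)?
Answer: 664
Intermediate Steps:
T = -12 (T = 4*(-3) = -12)
f(I) = 166 (f(I) = 97 + 69 = 166)
F = 4 (F = -4 - 8*(-1) = -4 + 8 = 4)
f(T)*F = 166*4 = 664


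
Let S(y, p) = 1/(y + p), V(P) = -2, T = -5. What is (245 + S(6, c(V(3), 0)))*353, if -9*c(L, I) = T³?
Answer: 15483992/179 ≈ 86503.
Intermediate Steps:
c(L, I) = 125/9 (c(L, I) = -⅑*(-5)³ = -⅑*(-125) = 125/9)
S(y, p) = 1/(p + y)
(245 + S(6, c(V(3), 0)))*353 = (245 + 1/(125/9 + 6))*353 = (245 + 1/(179/9))*353 = (245 + 9/179)*353 = (43864/179)*353 = 15483992/179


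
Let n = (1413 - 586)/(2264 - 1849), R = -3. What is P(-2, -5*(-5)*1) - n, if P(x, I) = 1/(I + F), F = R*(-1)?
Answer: -22741/11620 ≈ -1.9571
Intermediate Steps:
F = 3 (F = -3*(-1) = 3)
P(x, I) = 1/(3 + I) (P(x, I) = 1/(I + 3) = 1/(3 + I))
n = 827/415 ≈ 1.9928
P(-2, -5*(-5)*1) - n = 1/(3 - 5*(-5)*1) - 1*827/415 = 1/(3 + 25*1) - 827/415 = 1/(3 + 25) - 827/415 = 1/28 - 827/415 = -22741/11620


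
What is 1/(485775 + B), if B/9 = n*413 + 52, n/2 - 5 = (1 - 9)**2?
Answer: 1/999189 ≈ 1.0008e-6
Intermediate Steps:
n = 138 (n = 10 + 2*(1 - 9)**2 = 10 + 2*(-8)**2 = 10 + 2*64 = 10 + 128 = 138)
B = 513414 (B = 9*(138*413 + 52) = 9*(56994 + 52) = 9*57046 = 513414)
1/(485775 + B) = 1/(485775 + 513414) = 1/999189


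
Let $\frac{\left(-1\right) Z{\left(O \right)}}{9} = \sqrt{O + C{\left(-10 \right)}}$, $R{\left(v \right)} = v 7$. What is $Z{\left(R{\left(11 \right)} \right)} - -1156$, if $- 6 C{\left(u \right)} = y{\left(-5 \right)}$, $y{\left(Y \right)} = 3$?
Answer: $1156 - \frac{27 \sqrt{34}}{2} \approx 1077.3$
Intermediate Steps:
$C{\left(u \right)} = - \frac{1}{2}$ ($C{\left(u \right)} = \left(- \frac{1}{6}\right) 3 = - \frac{1}{2}$)
$R{\left(v \right)} = 7 v$
$Z{\left(O \right)} = - 9 \sqrt{- \frac{1}{2} + O}$ ($Z{\left(O \right)} = - 9 \sqrt{O - \frac{1}{2}} = - 9 \sqrt{- \frac{1}{2} + O}$)
$Z{\left(R{\left(11 \right)} \right)} - -1156 = - \frac{9 \sqrt{-2 + 4 \cdot 7 \cdot 11}}{2} - -1156 = - \frac{9 \sqrt{-2 + 4 \cdot 77}}{2} + 1156 = - \frac{9 \sqrt{-2 + 308}}{2} + 1156 = - \frac{9 \sqrt{306}}{2} + 1156 = - \frac{9 \cdot 3 \sqrt{34}}{2} + 1156 = - \frac{27 \sqrt{34}}{2} + 1156 = 1156 - \frac{27 \sqrt{34}}{2}$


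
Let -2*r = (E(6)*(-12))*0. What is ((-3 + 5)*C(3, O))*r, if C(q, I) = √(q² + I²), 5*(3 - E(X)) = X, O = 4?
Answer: 0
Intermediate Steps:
E(X) = 3 - X/5
C(q, I) = √(I² + q²)
r = 0 (r = -(3 - ⅕*6)*(-12)*0/2 = -(3 - 6/5)*(-12)*0/2 = -(9/5)*(-12)*0/2 = -(-54)*0/5 = -½*0 = 0)
((-3 + 5)*C(3, O))*r = ((-3 + 5)*√(4² + 3²))*0 = (2*√(16 + 9))*0 = (2*√25)*0 = (2*5)*0 = 10*0 = 0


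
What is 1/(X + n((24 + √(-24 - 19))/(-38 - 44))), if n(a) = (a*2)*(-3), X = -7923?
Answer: -4438537/35158734276 - 41*I*√43/35158734276 ≈ -0.00012624 - 7.6469e-9*I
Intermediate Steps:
n(a) = -6*a (n(a) = (2*a)*(-3) = -6*a)
1/(X + n((24 + √(-24 - 19))/(-38 - 44))) = 1/(-7923 - 6*(24 + √(-24 - 19))/(-38 - 44)) = 1/(-7923 - 6*(24 + √(-43))/(-82)) = 1/(-7923 - 6*(24 + I*√43)*(-1)/82) = 1/(-7923 - 6*(-12/41 - I*√43/82)) = 1/(-7923 + (72/41 + 3*I*√43/41)) = 1/(-324771/41 + 3*I*√43/41)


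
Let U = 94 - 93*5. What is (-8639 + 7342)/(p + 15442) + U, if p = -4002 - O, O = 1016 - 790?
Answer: -4161691/11214 ≈ -371.12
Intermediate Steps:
O = 226
p = -4228 (p = -4002 - 1*226 = -4002 - 226 = -4228)
U = -371 (U = 94 - 465 = -371)
(-8639 + 7342)/(p + 15442) + U = (-8639 + 7342)/(-4228 + 15442) - 371 = -1297/11214 - 371 = -4161691/11214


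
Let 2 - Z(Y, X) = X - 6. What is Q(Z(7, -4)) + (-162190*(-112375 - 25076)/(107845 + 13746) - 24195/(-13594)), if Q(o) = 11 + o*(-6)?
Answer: 302955572020811/1652908054 ≈ 1.8329e+5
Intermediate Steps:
Z(Y, X) = 8 - X (Z(Y, X) = 2 - (X - 6) = 2 - (-6 + X) = 2 + (6 - X) = 8 - X)
Q(o) = 11 - 6*o
Q(Z(7, -4)) + (-162190*(-112375 - 25076)/(107845 + 13746) - 24195/(-13594)) = (11 - 6*(8 - 1*(-4))) + (-162190*(-112375 - 25076)/(107845 + 13746) - 24195/(-13594)) = (11 - 6*(8 + 4)) + (-162190/(121591/(-137451)) - 24195*(-1/13594)) = (11 - 6*12) + (-162190/(121591*(-1/137451)) + 24195/13594) = (11 - 72) + (-162190/(-121591/137451) + 24195/13594) = -61 + (-162190*(-137451/121591) + 24195/13594) = -61 + (22293177690/121591 + 24195/13594) = -61 + 303056399412105/1652908054 = 302955572020811/1652908054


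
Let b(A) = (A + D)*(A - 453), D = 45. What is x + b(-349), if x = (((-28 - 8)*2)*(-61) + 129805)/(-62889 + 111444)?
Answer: 11838231637/48555 ≈ 2.4381e+5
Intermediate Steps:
b(A) = (-453 + A)*(45 + A) (b(A) = (A + 45)*(A - 453) = (45 + A)*(-453 + A) = (-453 + A)*(45 + A))
x = 134197/48555 (x = (-36*2*(-61) + 129805)/48555 = (-72*(-61) + 129805)*(1/48555) = (4392 + 129805)*(1/48555) = 134197*(1/48555) = 134197/48555 ≈ 2.7638)
x + b(-349) = 134197/48555 + (-20385 + (-349)² - 408*(-349)) = 134197/48555 + (-20385 + 121801 + 142392) = 134197/48555 + 243808 = 11838231637/48555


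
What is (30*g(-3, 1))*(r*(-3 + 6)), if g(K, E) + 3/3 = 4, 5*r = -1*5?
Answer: -270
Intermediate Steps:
r = -1 (r = (-1*5)/5 = (⅕)*(-5) = -1)
g(K, E) = 3 (g(K, E) = -1 + 4 = 3)
(30*g(-3, 1))*(r*(-3 + 6)) = (30*3)*(-(-3 + 6)) = 90*(-1*3) = 90*(-3) = -270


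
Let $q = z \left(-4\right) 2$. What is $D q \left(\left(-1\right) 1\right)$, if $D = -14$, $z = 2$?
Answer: $-224$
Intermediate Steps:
$q = -16$ ($q = 2 \left(-4\right) 2 = \left(-8\right) 2 = -16$)
$D q \left(\left(-1\right) 1\right) = \left(-14\right) \left(-16\right) \left(\left(-1\right) 1\right) = 224 \left(-1\right) = -224$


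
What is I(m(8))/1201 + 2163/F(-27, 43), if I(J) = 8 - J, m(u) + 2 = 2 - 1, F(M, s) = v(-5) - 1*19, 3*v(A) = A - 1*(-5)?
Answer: -2597592/22819 ≈ -113.83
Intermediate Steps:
v(A) = 5/3 + A/3 (v(A) = (A - 1*(-5))/3 = (A + 5)/3 = (5 + A)/3 = 5/3 + A/3)
F(M, s) = -19 (F(M, s) = (5/3 + (1/3)*(-5)) - 1*19 = (5/3 - 5/3) - 19 = 0 - 19 = -19)
m(u) = -1 (m(u) = -2 + (2 - 1) = -2 + 1 = -1)
I(m(8))/1201 + 2163/F(-27, 43) = (8 - 1*(-1))/1201 + 2163/(-19) = (8 + 1)*(1/1201) + 2163*(-1/19) = 9*(1/1201) - 2163/19 = 9/1201 - 2163/19 = -2597592/22819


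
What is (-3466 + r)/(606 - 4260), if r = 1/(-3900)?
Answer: 13517401/14250600 ≈ 0.94855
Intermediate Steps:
r = -1/3900 ≈ -0.00025641
(-3466 + r)/(606 - 4260) = (-3466 - 1/3900)/(606 - 4260) = -13517401/3900/(-3654) = -13517401/3900*(-1/3654) = 13517401/14250600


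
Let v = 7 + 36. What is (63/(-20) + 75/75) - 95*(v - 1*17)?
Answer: -49443/20 ≈ -2472.1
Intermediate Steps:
v = 43
(63/(-20) + 75/75) - 95*(v - 1*17) = (63/(-20) + 75/75) - 95*(43 - 1*17) = (63*(-1/20) + 75*(1/75)) - 95*(43 - 17) = (-63/20 + 1) - 95*26 = -43/20 - 2470 = -49443/20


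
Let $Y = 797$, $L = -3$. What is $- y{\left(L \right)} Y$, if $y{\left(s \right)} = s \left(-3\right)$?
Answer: $-7173$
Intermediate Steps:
$y{\left(s \right)} = - 3 s$
$- y{\left(L \right)} Y = - \left(-3\right) \left(-3\right) 797 = \left(-1\right) 9 \cdot 797 = \left(-9\right) 797 = -7173$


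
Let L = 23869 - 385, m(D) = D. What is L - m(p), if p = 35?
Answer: 23449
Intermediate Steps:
L = 23484
L - m(p) = 23484 - 1*35 = 23484 - 35 = 23449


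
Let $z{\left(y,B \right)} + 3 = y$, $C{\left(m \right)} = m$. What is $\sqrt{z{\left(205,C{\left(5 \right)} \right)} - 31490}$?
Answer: $2 i \sqrt{7822} \approx 176.88 i$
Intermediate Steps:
$z{\left(y,B \right)} = -3 + y$
$\sqrt{z{\left(205,C{\left(5 \right)} \right)} - 31490} = \sqrt{\left(-3 + 205\right) - 31490} = \sqrt{202 - 31490} = \sqrt{-31288} = 2 i \sqrt{7822}$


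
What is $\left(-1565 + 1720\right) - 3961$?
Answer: $-3806$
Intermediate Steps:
$\left(-1565 + 1720\right) - 3961 = 155 - 3961 = -3806$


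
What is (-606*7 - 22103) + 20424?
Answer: -5921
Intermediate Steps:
(-606*7 - 22103) + 20424 = (-4242 - 22103) + 20424 = -26345 + 20424 = -5921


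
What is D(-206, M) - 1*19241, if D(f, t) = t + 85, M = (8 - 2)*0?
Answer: -19156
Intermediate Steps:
M = 0 (M = 6*0 = 0)
D(f, t) = 85 + t
D(-206, M) - 1*19241 = (85 + 0) - 1*19241 = 85 - 19241 = -19156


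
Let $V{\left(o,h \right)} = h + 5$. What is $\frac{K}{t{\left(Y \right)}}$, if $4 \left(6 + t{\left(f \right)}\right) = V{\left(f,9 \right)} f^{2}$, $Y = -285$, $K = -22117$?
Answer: $- \frac{44234}{568563} \approx -0.0778$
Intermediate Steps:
$V{\left(o,h \right)} = 5 + h$
$t{\left(f \right)} = -6 + \frac{7 f^{2}}{2}$ ($t{\left(f \right)} = -6 + \frac{\left(5 + 9\right) f^{2}}{4} = -6 + \frac{14 f^{2}}{4} = -6 + \frac{7 f^{2}}{2}$)
$\frac{K}{t{\left(Y \right)}} = - \frac{22117}{-6 + \frac{7 \left(-285\right)^{2}}{2}} = - \frac{22117}{-6 + \frac{7}{2} \cdot 81225} = - \frac{22117}{-6 + \frac{568575}{2}} = - \frac{22117}{\frac{568563}{2}} = \left(-22117\right) \frac{2}{568563} = - \frac{44234}{568563}$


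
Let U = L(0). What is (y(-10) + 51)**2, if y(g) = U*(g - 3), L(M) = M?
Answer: 2601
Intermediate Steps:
U = 0
y(g) = 0 (y(g) = 0*(g - 3) = 0*(-3 + g) = 0)
(y(-10) + 51)**2 = (0 + 51)**2 = 51**2 = 2601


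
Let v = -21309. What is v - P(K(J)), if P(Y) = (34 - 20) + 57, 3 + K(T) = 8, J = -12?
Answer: -21380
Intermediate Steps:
K(T) = 5 (K(T) = -3 + 8 = 5)
P(Y) = 71 (P(Y) = 14 + 57 = 71)
v - P(K(J)) = -21309 - 1*71 = -21309 - 71 = -21380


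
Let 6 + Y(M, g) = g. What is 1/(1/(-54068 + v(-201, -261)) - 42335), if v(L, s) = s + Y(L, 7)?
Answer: -54328/2299975881 ≈ -2.3621e-5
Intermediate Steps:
Y(M, g) = -6 + g
v(L, s) = 1 + s (v(L, s) = s + (-6 + 7) = s + 1 = 1 + s)
1/(1/(-54068 + v(-201, -261)) - 42335) = 1/(1/(-54068 + (1 - 261)) - 42335) = 1/(1/(-54068 - 260) - 42335) = 1/(1/(-54328) - 42335) = 1/(-1/54328 - 42335) = 1/(-2299975881/54328) = -54328/2299975881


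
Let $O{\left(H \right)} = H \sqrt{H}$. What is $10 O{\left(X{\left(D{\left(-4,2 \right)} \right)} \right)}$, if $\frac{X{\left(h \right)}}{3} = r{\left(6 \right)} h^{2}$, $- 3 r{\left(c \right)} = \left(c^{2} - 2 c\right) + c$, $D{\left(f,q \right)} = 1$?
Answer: $- 300 i \sqrt{30} \approx - 1643.2 i$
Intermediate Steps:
$r{\left(c \right)} = - \frac{c^{2}}{3} + \frac{c}{3}$ ($r{\left(c \right)} = - \frac{\left(c^{2} - 2 c\right) + c}{3} = - \frac{c^{2} - c}{3} = - \frac{c^{2}}{3} + \frac{c}{3}$)
$X{\left(h \right)} = - 30 h^{2}$ ($X{\left(h \right)} = 3 \cdot \frac{1}{3} \cdot 6 \left(1 - 6\right) h^{2} = 3 \cdot \frac{1}{3} \cdot 6 \left(-5\right) h^{2} = 3 \left(- 10 h^{2}\right) = - 30 h^{2}$)
$O{\left(H \right)} = H^{\frac{3}{2}}$
$10 O{\left(X{\left(D{\left(-4,2 \right)} \right)} \right)} = 10 \left(- 30 \cdot 1^{2}\right)^{\frac{3}{2}} = 10 \left(\left(-30\right) 1\right)^{\frac{3}{2}} = 10 \left(-30\right)^{\frac{3}{2}} = 10 \left(- 30 i \sqrt{30}\right) = - 300 i \sqrt{30}$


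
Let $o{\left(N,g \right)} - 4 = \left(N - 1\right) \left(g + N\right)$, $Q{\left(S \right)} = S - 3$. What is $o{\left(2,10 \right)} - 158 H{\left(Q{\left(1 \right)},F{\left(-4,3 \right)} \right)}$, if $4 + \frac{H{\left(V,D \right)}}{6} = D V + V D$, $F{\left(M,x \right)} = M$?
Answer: $-11360$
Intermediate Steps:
$Q{\left(S \right)} = -3 + S$
$o{\left(N,g \right)} = 4 + \left(-1 + N\right) \left(N + g\right)$ ($o{\left(N,g \right)} = 4 + \left(N - 1\right) \left(g + N\right) = 4 + \left(N + \left(-1 + 0\right)\right) \left(N + g\right) = 4 + \left(N - 1\right) \left(N + g\right) = 4 + \left(-1 + N\right) \left(N + g\right)$)
$H{\left(V,D \right)} = -24 + 12 D V$ ($H{\left(V,D \right)} = -24 + 6 \left(D V + V D\right) = -24 + 6 \left(D V + D V\right) = -24 + 6 \cdot 2 D V = -24 + 12 D V$)
$o{\left(2,10 \right)} - 158 H{\left(Q{\left(1 \right)},F{\left(-4,3 \right)} \right)} = \left(4 + 2^{2} - 2 - 10 + 2 \cdot 10\right) - 158 \left(-24 + 12 \left(-4\right) \left(-3 + 1\right)\right) = \left(4 + 4 - 2 - 10 + 20\right) - 158 \left(-24 + 12 \left(-4\right) \left(-2\right)\right) = 16 - 158 \left(-24 + 96\right) = 16 - 11376 = -11360$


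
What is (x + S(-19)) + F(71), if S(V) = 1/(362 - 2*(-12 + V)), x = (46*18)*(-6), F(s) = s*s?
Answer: 30953/424 ≈ 73.002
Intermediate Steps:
F(s) = s**2
x = -4968 (x = 828*(-6) = -4968)
S(V) = 1/(386 - 2*V) (S(V) = 1/(362 + (24 - 2*V)) = 1/(386 - 2*V))
(x + S(-19)) + F(71) = (-4968 - 1/(-386 + 2*(-19))) + 71**2 = (-4968 - 1/(-386 - 38)) + 5041 = (-4968 - 1/(-424)) + 5041 = (-4968 - 1*(-1/424)) + 5041 = (-4968 + 1/424) + 5041 = -2106431/424 + 5041 = 30953/424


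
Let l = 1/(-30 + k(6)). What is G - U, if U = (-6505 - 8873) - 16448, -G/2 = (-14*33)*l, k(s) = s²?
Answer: 31980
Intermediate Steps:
l = ⅙ (l = 1/(-30 + 6²) = 1/(-30 + 36) = 1/6 = ⅙ ≈ 0.16667)
G = 154 (G = -2*(-14*33)/6 = -(-924)/6 = -2*(-77) = 154)
U = -31826 (U = -15378 - 16448 = -31826)
G - U = 154 - 1*(-31826) = 154 + 31826 = 31980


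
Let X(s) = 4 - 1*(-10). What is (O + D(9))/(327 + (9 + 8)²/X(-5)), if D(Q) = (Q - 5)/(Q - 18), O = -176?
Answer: -22232/43803 ≈ -0.50755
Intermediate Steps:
D(Q) = (-5 + Q)/(-18 + Q)
X(s) = 14 (X(s) = 4 + 10 = 14)
(O + D(9))/(327 + (9 + 8)²/X(-5)) = (-176 + (-5 + 9)/(-18 + 9))/(327 + (9 + 8)²/14) = (-176 + 4/(-9))/(327 + 17²*(1/14)) = (-176 - ⅑*4)/(327 + 289*(1/14)) = (-176 - 4/9)/(327 + 289/14) = -1588/(9*4867/14) = -1588/9*14/4867 = -22232/43803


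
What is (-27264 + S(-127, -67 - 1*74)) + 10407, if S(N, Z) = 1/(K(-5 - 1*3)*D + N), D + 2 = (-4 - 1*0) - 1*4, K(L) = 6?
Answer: -3152260/187 ≈ -16857.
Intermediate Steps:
D = -10 (D = -2 + ((-4 - 1*0) - 1*4) = -2 + ((-4 + 0) - 4) = -2 + (-4 - 4) = -2 - 8 = -10)
S(N, Z) = 1/(-60 + N) (S(N, Z) = 1/(6*(-10) + N) = 1/(-60 + N))
(-27264 + S(-127, -67 - 1*74)) + 10407 = (-27264 + 1/(-60 - 127)) + 10407 = (-27264 + 1/(-187)) + 10407 = (-27264 - 1/187) + 10407 = -5098369/187 + 10407 = -3152260/187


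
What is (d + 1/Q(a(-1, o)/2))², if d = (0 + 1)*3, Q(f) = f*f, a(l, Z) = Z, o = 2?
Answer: 16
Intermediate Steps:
Q(f) = f²
d = 3 (d = 1*3 = 3)
(d + 1/Q(a(-1, o)/2))² = (3 + 1/((2/2)²))² = (3 + 1/((2*(½))²))² = (3 + 1/(1²))² = (3 + 1/1)² = (3 + 1)² = 4² = 16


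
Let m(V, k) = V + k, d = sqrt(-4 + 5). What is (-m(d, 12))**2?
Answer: 169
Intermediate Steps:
d = 1 (d = sqrt(1) = 1)
(-m(d, 12))**2 = (-(1 + 12))**2 = (-1*13)**2 = (-13)**2 = 169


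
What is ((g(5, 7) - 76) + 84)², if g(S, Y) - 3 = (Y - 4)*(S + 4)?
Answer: 1444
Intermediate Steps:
g(S, Y) = 3 + (-4 + Y)*(4 + S) (g(S, Y) = 3 + (Y - 4)*(S + 4) = 3 + (-4 + Y)*(4 + S))
((g(5, 7) - 76) + 84)² = (((-13 - 4*5 + 4*7 + 5*7) - 76) + 84)² = (((-13 - 20 + 28 + 35) - 76) + 84)² = ((30 - 76) + 84)² = (-46 + 84)² = 38² = 1444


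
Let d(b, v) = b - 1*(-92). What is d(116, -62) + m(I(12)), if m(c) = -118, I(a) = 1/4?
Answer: 90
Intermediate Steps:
d(b, v) = 92 + b (d(b, v) = b + 92 = 92 + b)
I(a) = 1/4
d(116, -62) + m(I(12)) = (92 + 116) - 118 = 208 - 118 = 90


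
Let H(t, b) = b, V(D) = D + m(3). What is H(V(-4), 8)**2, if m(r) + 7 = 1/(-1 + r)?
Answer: 64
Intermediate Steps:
m(r) = -7 + 1/(-1 + r)
V(D) = -13/2 + D (V(D) = D + (8 - 7*3)/(-1 + 3) = D + (8 - 21)/2 = D + (1/2)*(-13) = D - 13/2 = -13/2 + D)
H(V(-4), 8)**2 = 8**2 = 64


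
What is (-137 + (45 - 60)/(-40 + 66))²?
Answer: 12794929/676 ≈ 18927.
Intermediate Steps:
(-137 + (45 - 60)/(-40 + 66))² = (-137 - 15/26)² = (-3577/26)² = 12794929/676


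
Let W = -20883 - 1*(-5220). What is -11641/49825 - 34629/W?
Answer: 514352314/260136325 ≈ 1.9772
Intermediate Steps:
W = -15663 (W = -20883 + 5220 = -15663)
-11641/49825 - 34629/W = -11641/49825 - 34629/(-15663) = -11641*1/49825 - 34629*(-1/15663) = -11641/49825 + 11543/5221 = 514352314/260136325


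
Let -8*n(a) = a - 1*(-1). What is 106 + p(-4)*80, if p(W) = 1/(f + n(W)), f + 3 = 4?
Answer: 1806/11 ≈ 164.18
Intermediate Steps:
f = 1 (f = -3 + 4 = 1)
n(a) = -1/8 - a/8 (n(a) = -(a - 1*(-1))/8 = -(a + 1)/8 = -(1 + a)/8 = -1/8 - a/8)
p(W) = 1/(7/8 - W/8) (p(W) = 1/(1 + (-1/8 - W/8)) = 1/(7/8 - W/8))
106 + p(-4)*80 = 106 - 8/(-7 - 4)*80 = 106 - 8/(-11)*80 = 106 - 8*(-1/11)*80 = 106 + (8/11)*80 = 106 + 640/11 = 1806/11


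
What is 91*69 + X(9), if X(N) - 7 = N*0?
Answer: 6286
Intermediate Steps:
X(N) = 7 (X(N) = 7 + N*0 = 7 + 0 = 7)
91*69 + X(9) = 91*69 + 7 = 6279 + 7 = 6286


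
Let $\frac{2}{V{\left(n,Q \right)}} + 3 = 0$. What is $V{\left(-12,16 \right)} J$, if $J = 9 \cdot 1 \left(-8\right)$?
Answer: $48$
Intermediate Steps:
$V{\left(n,Q \right)} = - \frac{2}{3}$ ($V{\left(n,Q \right)} = \frac{2}{-3 + 0} = \frac{2}{-3} = 2 \left(- \frac{1}{3}\right) = - \frac{2}{3}$)
$J = -72$ ($J = 9 \left(-8\right) = -72$)
$V{\left(-12,16 \right)} J = \left(- \frac{2}{3}\right) \left(-72\right) = 48$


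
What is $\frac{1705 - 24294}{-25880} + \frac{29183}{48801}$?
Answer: $\frac{1857621829}{1262969880} \approx 1.4708$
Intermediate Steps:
$\frac{1705 - 24294}{-25880} + \frac{29183}{48801} = \left(-22589\right) \left(- \frac{1}{25880}\right) + 29183 \cdot \frac{1}{48801} = \frac{22589}{25880} + \frac{29183}{48801} = \frac{1857621829}{1262969880}$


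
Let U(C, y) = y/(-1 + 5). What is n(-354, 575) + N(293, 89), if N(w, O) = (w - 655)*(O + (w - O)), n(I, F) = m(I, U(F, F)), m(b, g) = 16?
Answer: -106050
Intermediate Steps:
U(C, y) = y/4
n(I, F) = 16
N(w, O) = w*(-655 + w) (N(w, O) = (-655 + w)*w = w*(-655 + w))
n(-354, 575) + N(293, 89) = 16 + 293*(-655 + 293) = 16 + 293*(-362) = 16 - 106066 = -106050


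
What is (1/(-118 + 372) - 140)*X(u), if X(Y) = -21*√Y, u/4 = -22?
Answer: 746739*I*√22/127 ≈ 27579.0*I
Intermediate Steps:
u = -88 (u = 4*(-22) = -88)
(1/(-118 + 372) - 140)*X(u) = (1/(-118 + 372) - 140)*(-42*I*√22) = (1/254 - 140)*(-42*I*√22) = -(-746739)*I*√22/127 = 746739*I*√22/127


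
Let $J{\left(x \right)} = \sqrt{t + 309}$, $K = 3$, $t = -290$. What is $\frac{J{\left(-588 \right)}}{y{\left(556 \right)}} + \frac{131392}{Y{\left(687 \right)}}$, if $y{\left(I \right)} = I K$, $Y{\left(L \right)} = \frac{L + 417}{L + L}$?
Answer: $\frac{3761096}{23} + \frac{\sqrt{19}}{1668} \approx 1.6353 \cdot 10^{5}$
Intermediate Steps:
$J{\left(x \right)} = \sqrt{19}$ ($J{\left(x \right)} = \sqrt{-290 + 309} = \sqrt{19}$)
$Y{\left(L \right)} = \frac{417 + L}{2 L}$
$y{\left(I \right)} = 3 I$ ($y{\left(I \right)} = I 3 = 3 I$)
$\frac{J{\left(-588 \right)}}{y{\left(556 \right)}} + \frac{131392}{Y{\left(687 \right)}} = \frac{\sqrt{19}}{3 \cdot 556} + \frac{131392}{\frac{1}{2} \cdot \frac{1}{687} \left(417 + 687\right)} = \frac{\sqrt{19}}{1668} + \frac{131392}{\frac{1}{2} \cdot \frac{1}{687} \cdot 1104} = \sqrt{19} \cdot \frac{1}{1668} + \frac{131392}{\frac{184}{229}} = \frac{\sqrt{19}}{1668} + 131392 \cdot \frac{229}{184} = \frac{\sqrt{19}}{1668} + \frac{3761096}{23} = \frac{3761096}{23} + \frac{\sqrt{19}}{1668}$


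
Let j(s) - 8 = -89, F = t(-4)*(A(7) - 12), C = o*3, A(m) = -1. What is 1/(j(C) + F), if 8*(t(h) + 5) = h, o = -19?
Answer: -2/19 ≈ -0.10526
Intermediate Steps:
t(h) = -5 + h/8
C = -57 (C = -19*3 = -57)
F = 143/2 (F = (-5 + (1/8)*(-4))*(-1 - 12) = (-5 - 1/2)*(-13) = -11/2*(-13) = 143/2 ≈ 71.500)
j(s) = -81 (j(s) = 8 - 89 = -81)
1/(j(C) + F) = 1/(-81 + 143/2) = 1/(-19/2) = -2/19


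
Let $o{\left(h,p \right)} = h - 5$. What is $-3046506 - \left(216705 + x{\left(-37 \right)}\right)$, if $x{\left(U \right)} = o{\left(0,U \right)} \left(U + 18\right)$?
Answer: $-3263306$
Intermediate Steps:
$o{\left(h,p \right)} = -5 + h$
$x{\left(U \right)} = -90 - 5 U$ ($x{\left(U \right)} = \left(-5 + 0\right) \left(U + 18\right) = - 5 \left(18 + U\right) = -90 - 5 U$)
$-3046506 - \left(216705 + x{\left(-37 \right)}\right) = -3046506 - \left(216705 - -95\right) = -3046506 - \left(216705 + \left(-90 + 185\right)\right) = -3046506 - \left(216705 + 95\right) = -3046506 - 216800 = -3263306$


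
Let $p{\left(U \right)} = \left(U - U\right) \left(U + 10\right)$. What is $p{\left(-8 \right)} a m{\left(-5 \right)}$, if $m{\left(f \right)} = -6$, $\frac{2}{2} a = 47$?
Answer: $0$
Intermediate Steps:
$a = 47$
$p{\left(U \right)} = 0$ ($p{\left(U \right)} = 0 \left(10 + U\right) = 0$)
$p{\left(-8 \right)} a m{\left(-5 \right)} = 0 \cdot 47 \left(-6\right) = 0 \left(-6\right) = 0$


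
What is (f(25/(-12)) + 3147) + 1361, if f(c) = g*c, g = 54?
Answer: 8791/2 ≈ 4395.5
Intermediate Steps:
f(c) = 54*c
(f(25/(-12)) + 3147) + 1361 = (54*(25/(-12)) + 3147) + 1361 = (54*(25*(-1/12)) + 3147) + 1361 = (54*(-25/12) + 3147) + 1361 = (-225/2 + 3147) + 1361 = 6069/2 + 1361 = 8791/2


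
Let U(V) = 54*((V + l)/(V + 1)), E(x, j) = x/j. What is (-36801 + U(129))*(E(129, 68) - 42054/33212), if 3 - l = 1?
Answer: -11193679332/482885 ≈ -23181.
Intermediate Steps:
l = 2 (l = 3 - 1*1 = 3 - 1 = 2)
U(V) = 54*(2 + V)/(1 + V) (U(V) = 54*((V + 2)/(V + 1)) = 54*((2 + V)/(1 + V)) = 54*(2 + V)/(1 + V))
(-36801 + U(129))*(E(129, 68) - 42054/33212) = (-36801 + 54*(2 + 129)/(1 + 129))*(129/68 - 42054/33212) = (-36801 + 54*131/130)*(129*(1/68) - 42054*1/33212) = (-36801 + 54*(1/130)*131)*(129/68 - 21027/16606) = (-36801 + 3537/65)*(356169/564604) = -2388528/65*356169/564604 = -11193679332/482885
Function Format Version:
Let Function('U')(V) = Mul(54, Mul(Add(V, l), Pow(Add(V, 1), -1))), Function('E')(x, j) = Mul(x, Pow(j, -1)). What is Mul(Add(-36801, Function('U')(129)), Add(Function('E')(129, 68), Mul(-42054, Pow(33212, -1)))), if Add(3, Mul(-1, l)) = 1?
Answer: Rational(-11193679332, 482885) ≈ -23181.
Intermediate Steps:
l = 2 (l = Add(3, Mul(-1, 1)) = Add(3, -1) = 2)
Function('U')(V) = Mul(54, Pow(Add(1, V), -1), Add(2, V)) (Function('U')(V) = Mul(54, Mul(Add(V, 2), Pow(Add(V, 1), -1))) = Mul(54, Mul(Add(2, V), Pow(Add(1, V), -1))) = Mul(54, Mul(Pow(Add(1, V), -1), Add(2, V))) = Mul(54, Pow(Add(1, V), -1), Add(2, V)))
Mul(Add(-36801, Function('U')(129)), Add(Function('E')(129, 68), Mul(-42054, Pow(33212, -1)))) = Mul(Add(-36801, Mul(54, Pow(Add(1, 129), -1), Add(2, 129))), Add(Mul(129, Pow(68, -1)), Mul(-42054, Pow(33212, -1)))) = Mul(Add(-36801, Mul(54, Pow(130, -1), 131)), Add(Mul(129, Rational(1, 68)), Mul(-42054, Rational(1, 33212)))) = Mul(Add(-36801, Mul(54, Rational(1, 130), 131)), Add(Rational(129, 68), Rational(-21027, 16606))) = Mul(Add(-36801, Rational(3537, 65)), Rational(356169, 564604)) = Mul(Rational(-2388528, 65), Rational(356169, 564604)) = Rational(-11193679332, 482885)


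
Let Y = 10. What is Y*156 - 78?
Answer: 1482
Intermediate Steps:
Y*156 - 78 = 10*156 - 78 = 1560 - 78 = 1482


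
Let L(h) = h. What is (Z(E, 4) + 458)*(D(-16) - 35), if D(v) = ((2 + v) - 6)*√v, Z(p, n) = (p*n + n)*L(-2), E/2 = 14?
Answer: -7910 - 18080*I ≈ -7910.0 - 18080.0*I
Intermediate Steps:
E = 28 (E = 2*14 = 28)
Z(p, n) = -2*n - 2*n*p (Z(p, n) = (p*n + n)*(-2) = (n*p + n)*(-2) = (n + n*p)*(-2) = -2*n - 2*n*p)
D(v) = √v*(-4 + v) (D(v) = (-4 + v)*√v = √v*(-4 + v))
(Z(E, 4) + 458)*(D(-16) - 35) = (-2*4*(1 + 28) + 458)*(√(-16)*(-4 - 16) - 35) = (-2*4*29 + 458)*((4*I)*(-20) - 35) = (-232 + 458)*(-80*I - 35) = 226*(-35 - 80*I) = -7910 - 18080*I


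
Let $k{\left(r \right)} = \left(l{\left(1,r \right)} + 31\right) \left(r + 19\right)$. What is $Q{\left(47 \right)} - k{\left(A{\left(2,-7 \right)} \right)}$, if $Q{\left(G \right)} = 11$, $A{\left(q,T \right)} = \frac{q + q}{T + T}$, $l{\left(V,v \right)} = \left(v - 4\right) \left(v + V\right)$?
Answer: $- \frac{175566}{343} \approx -511.85$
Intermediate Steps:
$l{\left(V,v \right)} = \left(-4 + v\right) \left(V + v\right)$
$A{\left(q,T \right)} = \frac{q}{T}$ ($A{\left(q,T \right)} = \frac{2 q}{2 T} = 2 q \frac{1}{2 T} = \frac{q}{T}$)
$k{\left(r \right)} = \left(19 + r\right) \left(27 + r^{2} - 3 r\right)$ ($k{\left(r \right)} = \left(\left(r^{2} - 4 - 4 r + 1 r\right) + 31\right) \left(r + 19\right) = \left(\left(r^{2} - 4 - 4 r + r\right) + 31\right) \left(19 + r\right) = \left(\left(-4 + r^{2} - 3 r\right) + 31\right) \left(19 + r\right) = \left(27 + r^{2} - 3 r\right) \left(19 + r\right) = \left(19 + r\right) \left(27 + r^{2} - 3 r\right)$)
$Q{\left(47 \right)} - k{\left(A{\left(2,-7 \right)} \right)} = 11 - \left(513 + \left(\frac{2}{-7}\right)^{3} - 30 \frac{2}{-7} + 16 \left(\frac{2}{-7}\right)^{2}\right) = 11 - \left(513 + \left(2 \left(- \frac{1}{7}\right)\right)^{3} - 30 \cdot 2 \left(- \frac{1}{7}\right) + 16 \left(2 \left(- \frac{1}{7}\right)\right)^{2}\right) = 11 - \left(513 + \left(- \frac{2}{7}\right)^{3} - - \frac{60}{7} + 16 \left(- \frac{2}{7}\right)^{2}\right) = 11 - \left(513 - \frac{8}{343} + \frac{60}{7} + 16 \cdot \frac{4}{49}\right) = 11 - \left(513 - \frac{8}{343} + \frac{60}{7} + \frac{64}{49}\right) = 11 - \frac{179339}{343} = - \frac{175566}{343}$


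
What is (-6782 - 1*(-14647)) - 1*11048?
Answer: -3183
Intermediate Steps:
(-6782 - 1*(-14647)) - 1*11048 = (-6782 + 14647) - 11048 = 7865 - 11048 = -3183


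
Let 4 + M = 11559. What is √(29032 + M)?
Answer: √40587 ≈ 201.46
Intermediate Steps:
M = 11555 (M = -4 + 11559 = 11555)
√(29032 + M) = √(29032 + 11555) = √40587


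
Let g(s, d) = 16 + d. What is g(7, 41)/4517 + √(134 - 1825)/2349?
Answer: 57/4517 + I*√1691/2349 ≈ 0.012619 + 0.017506*I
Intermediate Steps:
g(7, 41)/4517 + √(134 - 1825)/2349 = (16 + 41)/4517 + √(134 - 1825)/2349 = 57*(1/4517) + √(-1691)*(1/2349) = 57/4517 + (I*√1691)*(1/2349) = 57/4517 + I*√1691/2349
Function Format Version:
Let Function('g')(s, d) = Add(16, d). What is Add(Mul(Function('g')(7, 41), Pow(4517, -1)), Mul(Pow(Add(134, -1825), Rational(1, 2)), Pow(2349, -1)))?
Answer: Add(Rational(57, 4517), Mul(Rational(1, 2349), I, Pow(1691, Rational(1, 2)))) ≈ Add(0.012619, Mul(0.017506, I))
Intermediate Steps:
Add(Mul(Function('g')(7, 41), Pow(4517, -1)), Mul(Pow(Add(134, -1825), Rational(1, 2)), Pow(2349, -1))) = Add(Mul(Add(16, 41), Pow(4517, -1)), Mul(Pow(Add(134, -1825), Rational(1, 2)), Pow(2349, -1))) = Add(Mul(57, Rational(1, 4517)), Mul(Pow(-1691, Rational(1, 2)), Rational(1, 2349))) = Add(Rational(57, 4517), Mul(Mul(I, Pow(1691, Rational(1, 2))), Rational(1, 2349))) = Add(Rational(57, 4517), Mul(Rational(1, 2349), I, Pow(1691, Rational(1, 2))))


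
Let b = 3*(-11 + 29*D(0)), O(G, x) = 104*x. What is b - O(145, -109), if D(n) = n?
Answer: 11303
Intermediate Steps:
b = -33 (b = 3*(-11 + 29*0) = 3*(-11 + 0) = 3*(-11) = -33)
b - O(145, -109) = -33 - 104*(-109) = -33 - 1*(-11336) = -33 + 11336 = 11303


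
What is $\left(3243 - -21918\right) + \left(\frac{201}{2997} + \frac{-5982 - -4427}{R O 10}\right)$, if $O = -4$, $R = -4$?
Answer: $\frac{804038303}{31968} \approx 25151.0$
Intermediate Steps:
$\left(3243 - -21918\right) + \left(\frac{201}{2997} + \frac{-5982 - -4427}{R O 10}\right) = \left(3243 - -21918\right) + \left(\frac{201}{2997} + \frac{-5982 - -4427}{\left(-4\right) \left(-4\right) 10}\right) = \left(3243 + 21918\right) + \left(201 \cdot \frac{1}{2997} + \frac{-5982 + 4427}{16 \cdot 10}\right) = 25161 + \left(\frac{67}{999} - \frac{1555}{160}\right) = 25161 + \left(\frac{67}{999} - \frac{311}{32}\right) = 25161 - \frac{308545}{31968} = \frac{804038303}{31968}$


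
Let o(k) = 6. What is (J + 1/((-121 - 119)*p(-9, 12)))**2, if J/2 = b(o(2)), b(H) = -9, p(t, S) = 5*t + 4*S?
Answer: 167987521/518400 ≈ 324.05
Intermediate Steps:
p(t, S) = 4*S + 5*t
J = -18 (J = 2*(-9) = -18)
(J + 1/((-121 - 119)*p(-9, 12)))**2 = (-18 + 1/((-121 - 119)*(4*12 + 5*(-9))))**2 = (-18 + 1/((-240)*(48 - 45)))**2 = (-18 - 1/240/3)**2 = (-18 - 1/240*1/3)**2 = (-18 - 1/720)**2 = (-12961/720)**2 = 167987521/518400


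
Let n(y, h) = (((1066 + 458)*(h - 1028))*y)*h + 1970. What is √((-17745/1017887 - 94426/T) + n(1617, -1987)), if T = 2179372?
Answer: √635929013143016822423265612439678/6563178778 ≈ 3.8423e+6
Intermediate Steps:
n(y, h) = 1970 + h*y*(-1566672 + 1524*h) (n(y, h) = ((1524*(-1028 + h))*y)*h + 1970 = ((-1566672 + 1524*h)*y)*h + 1970 = (y*(-1566672 + 1524*h))*h + 1970 = h*y*(-1566672 + 1524*h) + 1970 = 1970 + h*y*(-1566672 + 1524*h))
√((-17745/1017887 - 94426/T) + n(1617, -1987)) = √((-17745/1017887 - 94426/2179372) + (1970 - 1566672*(-1987)*1617 + 1524*1617*(-1987)²)) = √((-17745*1/1017887 - 94426*1/2179372) + (1970 + 5033684235888 + 1524*1617*3948169)) = √((-105/6023 - 47213/1089686) + (1970 + 5033684235888 + 9729504452052)) = √(-398780929/6563178778 + 14763188689910) = √(96893446705226535949051/6563178778) = √635929013143016822423265612439678/6563178778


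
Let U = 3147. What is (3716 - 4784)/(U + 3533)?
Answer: -267/1670 ≈ -0.15988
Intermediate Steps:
(3716 - 4784)/(U + 3533) = (3716 - 4784)/(3147 + 3533) = -1068/6680 = -1068*1/6680 = -267/1670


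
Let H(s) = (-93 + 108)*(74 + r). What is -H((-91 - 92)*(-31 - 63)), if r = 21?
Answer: -1425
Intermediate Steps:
H(s) = 1425 (H(s) = (-93 + 108)*(74 + 21) = 15*95 = 1425)
-H((-91 - 92)*(-31 - 63)) = -1*1425 = -1425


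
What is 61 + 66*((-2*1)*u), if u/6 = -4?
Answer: 3229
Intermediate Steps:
u = -24 (u = 6*(-4) = -24)
61 + 66*((-2*1)*u) = 61 + 66*(-2*1*(-24)) = 61 + 66*(-2*(-24)) = 61 + 66*48 = 61 + 3168 = 3229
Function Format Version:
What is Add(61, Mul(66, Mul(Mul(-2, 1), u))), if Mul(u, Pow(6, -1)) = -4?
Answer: 3229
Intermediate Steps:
u = -24 (u = Mul(6, -4) = -24)
Add(61, Mul(66, Mul(Mul(-2, 1), u))) = Add(61, Mul(66, Mul(Mul(-2, 1), -24))) = Add(61, Mul(66, Mul(-2, -24))) = Add(61, Mul(66, 48)) = Add(61, 3168) = 3229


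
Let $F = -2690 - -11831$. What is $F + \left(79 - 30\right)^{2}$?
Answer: $11542$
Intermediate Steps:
$F = 9141$ ($F = -2690 + 11831 = 9141$)
$F + \left(79 - 30\right)^{2} = 9141 + \left(79 - 30\right)^{2} = 9141 + 49^{2} = 9141 + 2401 = 11542$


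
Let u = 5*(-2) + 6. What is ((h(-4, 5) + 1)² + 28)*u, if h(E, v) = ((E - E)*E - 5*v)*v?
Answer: -61616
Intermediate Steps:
u = -4 (u = -10 + 6 = -4)
h(E, v) = -5*v² (h(E, v) = (0*E - 5*v)*v = (0 - 5*v)*v = (-5*v)*v = -5*v²)
((h(-4, 5) + 1)² + 28)*u = ((-5*5² + 1)² + 28)*(-4) = ((-5*25 + 1)² + 28)*(-4) = ((-125 + 1)² + 28)*(-4) = ((-124)² + 28)*(-4) = (15376 + 28)*(-4) = 15404*(-4) = -61616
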